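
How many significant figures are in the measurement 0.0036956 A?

0.0036956: leading zeros are not significant.

5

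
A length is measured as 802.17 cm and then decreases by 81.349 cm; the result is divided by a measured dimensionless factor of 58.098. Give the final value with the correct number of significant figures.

802.17 cm − 81.349 cm = 720.821 cm; the difference is limited to 2 decimal places (5 s.f.).
Carrying full precision, 720.821 ÷ 58.098 = 12.4069847499… cm; 58.098 has 5 s.f., so the result keeps min(5, 5) = 5 s.f.
Rounded to 5 significant figures: 12.407 cm.

12.407 cm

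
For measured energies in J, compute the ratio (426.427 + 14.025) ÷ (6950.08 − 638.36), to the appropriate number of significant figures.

426.427 + 14.025 = 440.452, limited to 3 d.p. → 6 s.f.; 6950.08 − 638.36 = 6311.72, limited to 2 d.p. → 6 s.f.
Carrying full precision, 440.452 ÷ 6311.72 = 0.0697831969732…; keep min(6, 6) = 6 s.f.
Rounded to 6 significant figures: 0.0697832.

0.0697832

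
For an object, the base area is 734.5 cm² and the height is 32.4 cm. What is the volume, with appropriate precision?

2.38 × 10⁴ cm³

volume = 734.5 cm² × 32.4 cm = 23797.8 cm³.
734.5 has 4 significant figures; 32.4 has 3.
Division/multiplication keeps the fewest: 3 significant figures.
Rounded: 2.38 × 10⁴ cm³.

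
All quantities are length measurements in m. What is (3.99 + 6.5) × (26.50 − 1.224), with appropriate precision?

3.99 + 6.5 = 10.49, limited to 1 d.p. → 3 s.f.; 26.50 − 1.224 = 25.276, limited to 2 d.p. → 4 s.f.
Carrying full precision, 10.49 × 25.276 = 265.14524; keep min(3, 4) = 3 s.f.
Rounded to 3 significant figures: 265 m².

265 m²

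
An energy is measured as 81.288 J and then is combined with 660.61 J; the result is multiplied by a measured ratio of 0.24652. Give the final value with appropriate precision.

182.89 J

81.288 J + 660.61 J = 741.898 J; the sum is limited to 2 decimal places (5 s.f.).
Carrying full precision, 741.898 × 0.24652 = 182.89269496 J; 0.24652 has 5 s.f., so the result keeps min(5, 5) = 5 s.f.
Rounded to 5 significant figures: 182.89 J.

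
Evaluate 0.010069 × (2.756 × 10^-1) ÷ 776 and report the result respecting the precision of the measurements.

3.58 × 10^-6

0.010069 × (2.756 × 10^-1) ÷ 776 = 0.00000357605206186…
Multiplication/division keeps the fewest significant figures: 0.010069 → 5 s.f., 2.756 × 10^-1 → 4 s.f., 776 → 3 s.f.; limit is 3.
Rounded to 3 significant figures: 3.58 × 10^-6.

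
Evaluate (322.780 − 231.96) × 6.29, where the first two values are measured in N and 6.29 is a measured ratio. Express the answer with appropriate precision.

322.780 N − 231.96 N = 90.820 N; the difference is limited to 2 decimal places (4 s.f.).
Carrying full precision, 90.820 × 6.29 = 571.2578 N; 6.29 has 3 s.f., so the result keeps min(4, 3) = 3 s.f.
Rounded to 3 significant figures: 571 N.

571 N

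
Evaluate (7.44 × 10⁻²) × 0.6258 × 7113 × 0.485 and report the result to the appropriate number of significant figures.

161

(7.44 × 10⁻²) × 0.6258 × 7113 × 0.485 = 160.621264894…
Multiplication/division keeps the fewest significant figures: 7.44 × 10⁻² → 3 s.f., 0.6258 → 4 s.f., 7113 → 4 s.f., 0.485 → 3 s.f.; limit is 3.
Rounded to 3 significant figures: 161.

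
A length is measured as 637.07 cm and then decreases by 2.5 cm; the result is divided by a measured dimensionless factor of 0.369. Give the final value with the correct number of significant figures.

637.07 cm − 2.5 cm = 634.57 cm; the difference is limited to 1 decimal place (4 s.f.).
Carrying full precision, 634.57 ÷ 0.369 = 1719.70189702… cm; 0.369 has 3 s.f., so the result keeps min(4, 3) = 3 s.f.
Rounded to 3 significant figures: 1.72 × 10^3 cm.

1.72 × 10^3 cm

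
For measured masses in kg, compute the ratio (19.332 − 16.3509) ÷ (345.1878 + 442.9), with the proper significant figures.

0.003783

19.332 − 16.3509 = 2.9811, limited to 3 d.p. → 4 s.f.; 345.1878 + 442.9 = 788.0878, limited to 1 d.p. → 4 s.f.
Carrying full precision, 2.9811 ÷ 788.0878 = 0.00378270035395…; keep min(4, 4) = 4 s.f.
Rounded to 4 significant figures: 0.003783.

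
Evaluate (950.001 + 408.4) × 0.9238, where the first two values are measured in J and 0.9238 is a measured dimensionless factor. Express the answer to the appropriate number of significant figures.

950.001 J + 408.4 J = 1358.401 J; the sum is limited to 1 decimal place (5 s.f.).
Carrying full precision, 1358.401 × 0.9238 = 1254.8908438 J; 0.9238 has 4 s.f., so the result keeps min(5, 4) = 4 s.f.
Rounded to 4 significant figures: 1255 J.

1255 J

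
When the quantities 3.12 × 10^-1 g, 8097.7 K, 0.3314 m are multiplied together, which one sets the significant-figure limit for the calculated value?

3.12 × 10^-1 g → 3 s.f.; 8097.7 K → 5 s.f.; 0.3314 m → 4 s.f.
The fewest is 3 significant figures, from 3.12 × 10^-1 g.

3.12 × 10^-1 g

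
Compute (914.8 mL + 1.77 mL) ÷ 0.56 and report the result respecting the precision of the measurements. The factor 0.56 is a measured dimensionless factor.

914.8 mL + 1.77 mL = 916.57 mL; the sum is limited to 1 decimal place (4 s.f.).
Carrying full precision, 916.57 ÷ 0.56 = 1636.73214286… mL; 0.56 has 2 s.f., so the result keeps min(4, 2) = 2 s.f.
Rounded to 2 significant figures: 1.6 × 10^3 mL.

1.6 × 10^3 mL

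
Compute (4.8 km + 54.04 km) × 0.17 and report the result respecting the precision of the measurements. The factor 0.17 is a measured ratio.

1.0 × 10¹ km

4.8 km + 54.04 km = 58.84 km; the sum is limited to 1 decimal place (3 s.f.).
Carrying full precision, 58.84 × 0.17 = 10.0028 km; 0.17 has 2 s.f., so the result keeps min(3, 2) = 2 s.f.
Rounded to 2 significant figures: 1.0 × 10¹ km.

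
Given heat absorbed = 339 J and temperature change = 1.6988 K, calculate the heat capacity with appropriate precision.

heat capacity = 339 J ÷ 1.6988 K = 199.552625383… J/K.
339 has 3 significant figures; 1.6988 has 5.
Division/multiplication keeps the fewest: 3 significant figures.
Rounded: 2.00 × 10^2 J/K.

2.00 × 10^2 J/K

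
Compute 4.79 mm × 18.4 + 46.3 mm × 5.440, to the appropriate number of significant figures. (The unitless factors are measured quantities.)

3.40 × 10² mm

4.79 × 18.4 = 88.136 → 88.1 mm (3 s.f., last digit at the 10^-1 place).
46.3 × 5.440 = 251.872 → 252 mm (3 s.f., last digit at the 10^0 place).
Sum: 340.008 mm; keep the coarser place, 10^0.
Result: 3.40 × 10² mm.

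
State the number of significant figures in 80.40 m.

4

80.40: trailing zeros after a decimal point are significant; zeros between nonzero digits are significant.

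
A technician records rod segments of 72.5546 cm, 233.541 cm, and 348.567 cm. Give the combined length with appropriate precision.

72.5546 cm + 233.541 cm + 348.567 cm = 654.6626 cm.
Addition/subtraction keeps the fewest decimal places: 72.5546 → 4 decimal places, 233.541 → 3 decimal places, 348.567 → 3 decimal places; limit is 3.
Rounded to 3 decimal places: 654.663 cm.

654.663 cm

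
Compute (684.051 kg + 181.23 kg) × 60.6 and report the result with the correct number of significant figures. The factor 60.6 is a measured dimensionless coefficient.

684.051 kg + 181.23 kg = 865.281 kg; the sum is limited to 2 decimal places (5 s.f.).
Carrying full precision, 865.281 × 60.6 = 52436.0286 kg; 60.6 has 3 s.f., so the result keeps min(5, 3) = 3 s.f.
Rounded to 3 significant figures: 5.24 × 10⁴ kg.

5.24 × 10⁴ kg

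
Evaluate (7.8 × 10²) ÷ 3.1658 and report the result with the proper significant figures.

2.5 × 10²

(7.8 × 10²) ÷ 3.1658 = 246.383220671…
Multiplication/division keeps the fewest significant figures: 7.8 × 10² → 2 s.f., 3.1658 → 5 s.f.; limit is 2.
Rounded to 2 significant figures: 2.5 × 10².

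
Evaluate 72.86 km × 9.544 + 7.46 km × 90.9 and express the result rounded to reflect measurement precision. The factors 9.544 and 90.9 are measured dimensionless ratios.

1373 km

72.86 × 9.544 = 695.37584 → 695.4 km (4 s.f., last digit at the 10^-1 place).
7.46 × 90.9 = 678.114 → 678 km (3 s.f., last digit at the 10^0 place).
Sum: 1373.48984 km; keep the coarser place, 10^0.
Result: 1373 km.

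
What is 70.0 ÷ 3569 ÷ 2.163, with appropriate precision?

70.0 ÷ 3569 ÷ 2.163 = 0.00906765467832…
Multiplication/division keeps the fewest significant figures: 70.0 → 3 s.f., 3569 → 4 s.f., 2.163 → 4 s.f.; limit is 3.
Rounded to 3 significant figures: 0.00907.

0.00907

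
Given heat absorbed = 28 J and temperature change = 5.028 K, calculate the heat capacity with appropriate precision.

5.6 J/K

heat capacity = 28 J ÷ 5.028 K = 5.56881463803… J/K.
28 has 2 significant figures; 5.028 has 4.
Division/multiplication keeps the fewest: 2 significant figures.
Rounded: 5.6 J/K.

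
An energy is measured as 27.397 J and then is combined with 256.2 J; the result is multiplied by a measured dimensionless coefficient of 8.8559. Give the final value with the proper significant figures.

2512 J

27.397 J + 256.2 J = 283.597 J; the sum is limited to 1 decimal place (4 s.f.).
Carrying full precision, 283.597 × 8.8559 = 2511.5066723 J; 8.8559 has 5 s.f., so the result keeps min(4, 5) = 4 s.f.
Rounded to 4 significant figures: 2512 J.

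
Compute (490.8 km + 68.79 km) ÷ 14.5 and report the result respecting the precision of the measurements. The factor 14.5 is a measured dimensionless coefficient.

38.6 km

490.8 km + 68.79 km = 559.59 km; the sum is limited to 1 decimal place (4 s.f.).
Carrying full precision, 559.59 ÷ 14.5 = 38.5924137931… km; 14.5 has 3 s.f., so the result keeps min(4, 3) = 3 s.f.
Rounded to 3 significant figures: 38.6 km.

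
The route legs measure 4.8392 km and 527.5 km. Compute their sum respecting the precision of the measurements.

532.3 km

4.8392 km + 527.5 km = 532.3392 km.
Addition/subtraction keeps the fewest decimal places: 4.8392 → 4 decimal places, 527.5 → 1 decimal place; limit is 1.
Rounded to 1 decimal place: 532.3 km.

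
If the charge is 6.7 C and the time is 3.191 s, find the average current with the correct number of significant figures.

average current = 6.7 C ÷ 3.191 s = 2.09965528048… A.
6.7 has 2 significant figures; 3.191 has 4.
Division/multiplication keeps the fewest: 2 significant figures.
Rounded: 2.1 A.

2.1 A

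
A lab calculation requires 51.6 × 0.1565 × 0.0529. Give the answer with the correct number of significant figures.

51.6 × 0.1565 × 0.0529 = 0.42718866
Multiplication/division keeps the fewest significant figures: 51.6 → 3 s.f., 0.1565 → 4 s.f., 0.0529 → 3 s.f.; limit is 3.
Rounded to 3 significant figures: 0.427.

0.427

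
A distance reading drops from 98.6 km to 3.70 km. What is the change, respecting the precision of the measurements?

98.6 km − 3.70 km = 94.90 km.
Addition/subtraction keeps the fewest decimal places: 98.6 → 1 decimal place, 3.70 → 2 decimal places; limit is 1.
Rounded to 1 decimal place: 94.9 km.

94.9 km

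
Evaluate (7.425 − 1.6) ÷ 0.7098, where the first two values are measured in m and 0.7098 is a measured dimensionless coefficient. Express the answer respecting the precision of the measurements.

7.425 m − 1.6 m = 5.825 m; the difference is limited to 1 decimal place (2 s.f.).
Carrying full precision, 5.825 ÷ 0.7098 = 8.20653705269… m; 0.7098 has 4 s.f., so the result keeps min(2, 4) = 2 s.f.
Rounded to 2 significant figures: 8.2 m.

8.2 m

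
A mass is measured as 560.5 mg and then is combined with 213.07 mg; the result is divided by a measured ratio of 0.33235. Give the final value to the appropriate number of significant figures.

2328 mg

560.5 mg + 213.07 mg = 773.57 mg; the sum is limited to 1 decimal place (4 s.f.).
Carrying full precision, 773.57 ÷ 0.33235 = 2327.57635023… mg; 0.33235 has 5 s.f., so the result keeps min(4, 5) = 4 s.f.
Rounded to 4 significant figures: 2328 mg.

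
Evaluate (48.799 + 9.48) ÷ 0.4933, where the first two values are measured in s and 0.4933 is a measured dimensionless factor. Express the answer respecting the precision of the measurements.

118.1 s

48.799 s + 9.48 s = 58.279 s; the sum is limited to 2 decimal places (4 s.f.).
Carrying full precision, 58.279 ÷ 0.4933 = 118.141090614… s; 0.4933 has 4 s.f., so the result keeps min(4, 4) = 4 s.f.
Rounded to 4 significant figures: 118.1 s.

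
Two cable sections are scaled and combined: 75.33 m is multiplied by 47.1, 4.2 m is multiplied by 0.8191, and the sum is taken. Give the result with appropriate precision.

3.55 × 10^3 m

75.33 × 47.1 = 3548.043 → 3.55 × 10^3 m (3 s.f., last digit at the 10^1 place).
4.2 × 0.8191 = 3.44022 → 3.4 m (2 s.f., last digit at the 10^-1 place).
Sum: 3551.48322 m; keep the coarser place, 10^1.
Result: 3.55 × 10^3 m.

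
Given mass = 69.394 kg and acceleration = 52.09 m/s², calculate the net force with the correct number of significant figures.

net force = 69.394 kg × 52.09 m/s² = 3614.73346 N.
69.394 has 5 significant figures; 52.09 has 4.
Division/multiplication keeps the fewest: 4 significant figures.
Rounded: 3615 N.

3615 N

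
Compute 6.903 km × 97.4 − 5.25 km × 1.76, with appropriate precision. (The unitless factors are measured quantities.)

6.903 × 97.4 = 672.3522 → 672 km (3 s.f., last digit at the 10^0 place).
5.25 × 1.76 = 9.24 → 9.24 km (3 s.f., last digit at the 10^-2 place).
Difference: 663.1122 km; keep the coarser place, 10^0.
Result: 663 km.

663 km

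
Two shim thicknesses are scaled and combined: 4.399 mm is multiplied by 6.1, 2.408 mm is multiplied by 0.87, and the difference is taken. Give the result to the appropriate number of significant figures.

4.399 × 6.1 = 26.8339 → 27 mm (2 s.f., last digit at the 10^0 place).
2.408 × 0.87 = 2.09496 → 2.1 mm (2 s.f., last digit at the 10^-1 place).
Difference: 24.73894 mm; keep the coarser place, 10^0.
Result: 25 mm.

25 mm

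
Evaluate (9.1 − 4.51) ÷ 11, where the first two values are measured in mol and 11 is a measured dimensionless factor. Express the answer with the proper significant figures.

0.42 mol

9.1 mol − 4.51 mol = 4.59 mol; the difference is limited to 1 decimal place (2 s.f.).
Carrying full precision, 4.59 ÷ 11 = 0.417272727273… mol; 11 has 2 s.f., so the result keeps min(2, 2) = 2 s.f.
Rounded to 2 significant figures: 0.42 mol.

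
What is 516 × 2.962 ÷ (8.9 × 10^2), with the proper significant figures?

1.7

516 × 2.962 ÷ (8.9 × 10^2) = 1.71729438202…
Multiplication/division keeps the fewest significant figures: 516 → 3 s.f., 2.962 → 4 s.f., 8.9 × 10^2 → 2 s.f.; limit is 2.
Rounded to 2 significant figures: 1.7.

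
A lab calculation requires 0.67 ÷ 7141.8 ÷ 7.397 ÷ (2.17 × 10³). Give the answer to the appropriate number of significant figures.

0.67 ÷ 7141.8 ÷ 7.397 ÷ (2.17 × 10³) = 5.84455925617 × 10^-9…
Multiplication/division keeps the fewest significant figures: 0.67 → 2 s.f., 7141.8 → 5 s.f., 7.397 → 4 s.f., 2.17 × 10³ → 3 s.f.; limit is 2.
Rounded to 2 significant figures: 5.8 × 10⁻⁹.

5.8 × 10⁻⁹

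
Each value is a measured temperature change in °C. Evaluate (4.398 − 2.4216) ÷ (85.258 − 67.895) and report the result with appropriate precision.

4.398 − 2.4216 = 1.9764, limited to 3 d.p. → 4 s.f.; 85.258 − 67.895 = 17.363, limited to 3 d.p. → 5 s.f.
Carrying full precision, 1.9764 ÷ 17.363 = 0.113828255486…; keep min(4, 5) = 4 s.f.
Rounded to 4 significant figures: 0.1138.

0.1138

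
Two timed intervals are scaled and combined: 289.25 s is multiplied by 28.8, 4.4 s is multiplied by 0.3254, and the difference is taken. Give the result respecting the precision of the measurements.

289.25 × 28.8 = 8330.4 → 8.33 × 10³ s (3 s.f., last digit at the 10^1 place).
4.4 × 0.3254 = 1.43176 → 1.4 s (2 s.f., last digit at the 10^-1 place).
Difference: 8328.96824 s; keep the coarser place, 10^1.
Result: 8.33 × 10³ s.

8.33 × 10³ s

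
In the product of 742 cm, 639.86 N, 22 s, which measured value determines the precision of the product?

22 s

742 cm → 3 s.f.; 639.86 N → 5 s.f.; 22 s → 2 s.f.
The fewest is 2 significant figures, from 22 s.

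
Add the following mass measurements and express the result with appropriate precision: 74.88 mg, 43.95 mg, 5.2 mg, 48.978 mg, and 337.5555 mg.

74.88 mg + 43.95 mg + 5.2 mg + 48.978 mg + 337.5555 mg = 510.5635 mg.
Addition/subtraction keeps the fewest decimal places: 74.88 → 2 decimal places, 43.95 → 2 decimal places, 5.2 → 1 decimal place, 48.978 → 3 decimal places, 337.5555 → 4 decimal places; limit is 1.
Rounded to 1 decimal place: 510.6 mg.

510.6 mg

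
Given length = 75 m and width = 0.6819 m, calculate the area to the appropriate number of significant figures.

area = 75 m × 0.6819 m = 51.1425 m².
75 has 2 significant figures; 0.6819 has 4.
Division/multiplication keeps the fewest: 2 significant figures.
Rounded: 51 m².

51 m²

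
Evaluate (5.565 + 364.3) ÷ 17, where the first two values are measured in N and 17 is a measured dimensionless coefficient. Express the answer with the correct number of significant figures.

5.565 N + 364.3 N = 369.865 N; the sum is limited to 1 decimal place (4 s.f.).
Carrying full precision, 369.865 ÷ 17 = 21.7567647059… N; 17 has 2 s.f., so the result keeps min(4, 2) = 2 s.f.
Rounded to 2 significant figures: 22 N.

22 N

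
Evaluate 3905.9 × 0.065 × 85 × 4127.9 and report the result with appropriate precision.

3905.9 × 0.065 × 85 × 4127.9 = 89080484.4702…
Multiplication/division keeps the fewest significant figures: 3905.9 → 5 s.f., 0.065 → 2 s.f., 85 → 2 s.f., 4127.9 → 5 s.f.; limit is 2.
Rounded to 2 significant figures: 8.9 × 10^7.

8.9 × 10^7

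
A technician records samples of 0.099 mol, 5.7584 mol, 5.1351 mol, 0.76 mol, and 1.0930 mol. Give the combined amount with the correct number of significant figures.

12.85 mol

0.099 mol + 5.7584 mol + 5.1351 mol + 0.76 mol + 1.0930 mol = 12.8455 mol.
Addition/subtraction keeps the fewest decimal places: 0.099 → 3 decimal places, 5.7584 → 4 decimal places, 5.1351 → 4 decimal places, 0.76 → 2 decimal places, 1.0930 → 4 decimal places; limit is 2.
Rounded to 2 decimal places: 12.85 mol.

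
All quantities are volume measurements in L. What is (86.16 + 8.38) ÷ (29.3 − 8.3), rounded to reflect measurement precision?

4.50

86.16 + 8.38 = 94.54, limited to 2 d.p. → 4 s.f.; 29.3 − 8.3 = 21.0, limited to 1 d.p. → 3 s.f.
Carrying full precision, 94.54 ÷ 21.0 = 4.5019047619…; keep min(4, 3) = 3 s.f.
Rounded to 3 significant figures: 4.50.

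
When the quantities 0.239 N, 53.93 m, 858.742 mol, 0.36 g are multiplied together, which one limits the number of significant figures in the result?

0.36 g

0.239 N → 3 s.f.; 53.93 m → 4 s.f.; 858.742 mol → 6 s.f.; 0.36 g → 2 s.f.
The fewest is 2 significant figures, from 0.36 g.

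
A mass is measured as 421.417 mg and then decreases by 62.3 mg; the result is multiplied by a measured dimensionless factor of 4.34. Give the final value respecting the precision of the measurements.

1.56 × 10³ mg

421.417 mg − 62.3 mg = 359.117 mg; the difference is limited to 1 decimal place (4 s.f.).
Carrying full precision, 359.117 × 4.34 = 1558.56778 mg; 4.34 has 3 s.f., so the result keeps min(4, 3) = 3 s.f.
Rounded to 3 significant figures: 1.56 × 10³ mg.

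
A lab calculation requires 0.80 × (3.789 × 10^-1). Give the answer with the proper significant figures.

0.30

0.80 × (3.789 × 10^-1) = 0.30312
Multiplication/division keeps the fewest significant figures: 0.80 → 2 s.f., 3.789 × 10^-1 → 4 s.f.; limit is 2.
Rounded to 2 significant figures: 0.30.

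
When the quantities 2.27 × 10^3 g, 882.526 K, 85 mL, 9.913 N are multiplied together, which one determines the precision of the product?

85 mL

2.27 × 10^3 g → 3 s.f.; 882.526 K → 6 s.f.; 85 mL → 2 s.f.; 9.913 N → 4 s.f.
The fewest is 2 significant figures, from 85 mL.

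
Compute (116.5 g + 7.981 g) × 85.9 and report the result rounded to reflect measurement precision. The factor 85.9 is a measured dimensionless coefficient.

1.07 × 10^4 g

116.5 g + 7.981 g = 124.481 g; the sum is limited to 1 decimal place (4 s.f.).
Carrying full precision, 124.481 × 85.9 = 10692.9179 g; 85.9 has 3 s.f., so the result keeps min(4, 3) = 3 s.f.
Rounded to 3 significant figures: 1.07 × 10^4 g.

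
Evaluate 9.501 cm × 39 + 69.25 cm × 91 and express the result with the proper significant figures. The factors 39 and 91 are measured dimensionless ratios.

9.501 × 39 = 370.539 → 3.7 × 10^2 cm (2 s.f., last digit at the 10^1 place).
69.25 × 91 = 6301.75 → 6.3 × 10^3 cm (2 s.f., last digit at the 10^2 place).
Sum: 6672.289 cm; keep the coarser place, 10^2.
Result: 6.7 × 10^3 cm.

6.7 × 10^3 cm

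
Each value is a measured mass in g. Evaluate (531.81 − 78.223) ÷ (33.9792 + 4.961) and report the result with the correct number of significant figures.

531.81 − 78.223 = 453.587, limited to 2 d.p. → 5 s.f.; 33.9792 + 4.961 = 38.9402, limited to 3 d.p. → 5 s.f.
Carrying full precision, 453.587 ÷ 38.9402 = 11.6482966189…; keep min(5, 5) = 5 s.f.
Rounded to 5 significant figures: 11.648.

11.648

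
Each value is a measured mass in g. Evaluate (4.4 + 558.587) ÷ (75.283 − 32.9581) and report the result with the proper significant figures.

4.4 + 558.587 = 562.987, limited to 1 d.p. → 4 s.f.; 75.283 − 32.9581 = 42.3249, limited to 3 d.p. → 5 s.f.
Carrying full precision, 562.987 ÷ 42.3249 = 13.3015553492…; keep min(4, 5) = 4 s.f.
Rounded to 4 significant figures: 13.30.

13.30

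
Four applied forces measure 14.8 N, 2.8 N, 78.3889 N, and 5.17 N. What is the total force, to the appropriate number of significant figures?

101.2 N

14.8 N + 2.8 N + 78.3889 N + 5.17 N = 101.1589 N.
Addition/subtraction keeps the fewest decimal places: 14.8 → 1 decimal place, 2.8 → 1 decimal place, 78.3889 → 4 decimal places, 5.17 → 2 decimal places; limit is 1.
Rounded to 1 decimal place: 101.2 N.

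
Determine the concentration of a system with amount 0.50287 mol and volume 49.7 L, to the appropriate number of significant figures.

0.0101 mol/L

concentration = 0.50287 mol ÷ 49.7 L = 0.0101181086519… mol/L.
0.50287 has 5 significant figures; 49.7 has 3.
Division/multiplication keeps the fewest: 3 significant figures.
Rounded: 0.0101 mol/L.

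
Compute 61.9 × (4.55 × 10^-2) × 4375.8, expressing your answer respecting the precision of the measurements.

1.23 × 10^4

61.9 × (4.55 × 10^-2) × 4375.8 = 12324.22191
Multiplication/division keeps the fewest significant figures: 61.9 → 3 s.f., 4.55 × 10^-2 → 3 s.f., 4375.8 → 5 s.f.; limit is 3.
Rounded to 3 significant figures: 1.23 × 10^4.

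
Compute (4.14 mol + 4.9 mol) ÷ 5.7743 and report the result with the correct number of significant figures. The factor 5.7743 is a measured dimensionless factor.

4.14 mol + 4.9 mol = 9.04 mol; the sum is limited to 1 decimal place (2 s.f.).
Carrying full precision, 9.04 ÷ 5.7743 = 1.56555772994… mol; 5.7743 has 5 s.f., so the result keeps min(2, 5) = 2 s.f.
Rounded to 2 significant figures: 1.6 mol.

1.6 mol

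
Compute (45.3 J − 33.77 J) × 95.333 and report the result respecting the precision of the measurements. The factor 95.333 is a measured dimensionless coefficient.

1.10 × 10^3 J

45.3 J − 33.77 J = 11.53 J; the difference is limited to 1 decimal place (3 s.f.).
Carrying full precision, 11.53 × 95.333 = 1099.18949 J; 95.333 has 5 s.f., so the result keeps min(3, 5) = 3 s.f.
Rounded to 3 significant figures: 1.10 × 10^3 J.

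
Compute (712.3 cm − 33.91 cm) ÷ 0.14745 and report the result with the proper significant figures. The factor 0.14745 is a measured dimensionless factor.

4601 cm

712.3 cm − 33.91 cm = 678.39 cm; the difference is limited to 1 decimal place (4 s.f.).
Carrying full precision, 678.39 ÷ 0.14745 = 4600.8138352… cm; 0.14745 has 5 s.f., so the result keeps min(4, 5) = 4 s.f.
Rounded to 4 significant figures: 4601 cm.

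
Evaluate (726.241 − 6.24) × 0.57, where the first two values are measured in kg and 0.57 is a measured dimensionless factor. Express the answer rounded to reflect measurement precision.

4.1 × 10^2 kg

726.241 kg − 6.24 kg = 720.001 kg; the difference is limited to 2 decimal places (5 s.f.).
Carrying full precision, 720.001 × 0.57 = 410.40057 kg; 0.57 has 2 s.f., so the result keeps min(5, 2) = 2 s.f.
Rounded to 2 significant figures: 4.1 × 10^2 kg.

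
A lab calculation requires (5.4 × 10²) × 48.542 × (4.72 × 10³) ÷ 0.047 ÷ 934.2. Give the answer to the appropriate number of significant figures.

(5.4 × 10²) × 48.542 × (4.72 × 10³) ÷ 0.047 ÷ 934.2 = 2817835.93654…
Multiplication/division keeps the fewest significant figures: 5.4 × 10² → 2 s.f., 48.542 → 5 s.f., 4.72 × 10³ → 3 s.f., 0.047 → 2 s.f., 934.2 → 4 s.f.; limit is 2.
Rounded to 2 significant figures: 2.8 × 10⁶.

2.8 × 10⁶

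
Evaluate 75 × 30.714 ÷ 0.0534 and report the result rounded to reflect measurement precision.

75 × 30.714 ÷ 0.0534 = 43137.6404494…
Multiplication/division keeps the fewest significant figures: 75 → 2 s.f., 30.714 → 5 s.f., 0.0534 → 3 s.f.; limit is 2.
Rounded to 2 significant figures: 4.3 × 10⁴.

4.3 × 10⁴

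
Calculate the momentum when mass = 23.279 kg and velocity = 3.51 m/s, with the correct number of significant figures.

81.7 kg·m/s

momentum = 23.279 kg × 3.51 m/s = 81.70929 kg·m/s.
23.279 has 5 significant figures; 3.51 has 3.
Division/multiplication keeps the fewest: 3 significant figures.
Rounded: 81.7 kg·m/s.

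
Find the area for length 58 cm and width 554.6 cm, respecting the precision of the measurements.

area = 58 cm × 554.6 cm = 32166.8 cm².
58 has 2 significant figures; 554.6 has 4.
Division/multiplication keeps the fewest: 2 significant figures.
Rounded: 3.2 × 10^4 cm².

3.2 × 10^4 cm²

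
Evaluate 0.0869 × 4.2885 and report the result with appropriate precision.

0.0869 × 4.2885 = 0.37267065
Multiplication/division keeps the fewest significant figures: 0.0869 → 3 s.f., 4.2885 → 5 s.f.; limit is 3.
Rounded to 3 significant figures: 3.73 × 10^-1.

3.73 × 10^-1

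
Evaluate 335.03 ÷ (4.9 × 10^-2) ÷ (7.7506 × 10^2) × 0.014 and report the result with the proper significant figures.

335.03 ÷ (4.9 × 10^-2) ÷ (7.7506 × 10^2) × 0.014 = 0.123503802471…
Multiplication/division keeps the fewest significant figures: 335.03 → 5 s.f., 4.9 × 10^-2 → 2 s.f., 7.7506 × 10^2 → 5 s.f., 0.014 → 2 s.f.; limit is 2.
Rounded to 2 significant figures: 0.12.

0.12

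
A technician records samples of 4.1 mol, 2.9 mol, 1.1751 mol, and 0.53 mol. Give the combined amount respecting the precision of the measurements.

4.1 mol + 2.9 mol + 1.1751 mol + 0.53 mol = 8.7051 mol.
Addition/subtraction keeps the fewest decimal places: 4.1 → 1 decimal place, 2.9 → 1 decimal place, 1.1751 → 4 decimal places, 0.53 → 2 decimal places; limit is 1.
Rounded to 1 decimal place: 8.7 mol.

8.7 mol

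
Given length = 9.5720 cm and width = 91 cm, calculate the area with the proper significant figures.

area = 9.5720 cm × 91 cm = 871.052 cm².
9.5720 has 5 significant figures; 91 has 2.
Division/multiplication keeps the fewest: 2 significant figures.
Rounded: 8.7 × 10^2 cm².

8.7 × 10^2 cm²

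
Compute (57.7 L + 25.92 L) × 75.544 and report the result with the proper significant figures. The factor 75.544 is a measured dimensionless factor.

57.7 L + 25.92 L = 83.62 L; the sum is limited to 1 decimal place (3 s.f.).
Carrying full precision, 83.62 × 75.544 = 6316.98928 L; 75.544 has 5 s.f., so the result keeps min(3, 5) = 3 s.f.
Rounded to 3 significant figures: 6.32 × 10³ L.

6.32 × 10³ L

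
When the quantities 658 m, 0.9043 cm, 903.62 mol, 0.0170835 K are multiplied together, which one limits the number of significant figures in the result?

658 m

658 m → 3 s.f.; 0.9043 cm → 4 s.f.; 903.62 mol → 5 s.f.; 0.0170835 K → 6 s.f.
The fewest is 3 significant figures, from 658 m.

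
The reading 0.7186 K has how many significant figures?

0.7186: leading zeros are not significant.

4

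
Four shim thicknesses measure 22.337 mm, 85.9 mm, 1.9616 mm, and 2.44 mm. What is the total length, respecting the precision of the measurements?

1.126 × 10^2 mm

22.337 mm + 85.9 mm + 1.9616 mm + 2.44 mm = 112.6386 mm.
Addition/subtraction keeps the fewest decimal places: 22.337 → 3 decimal places, 85.9 → 1 decimal place, 1.9616 → 4 decimal places, 2.44 → 2 decimal places; limit is 1.
Rounded to 1 decimal place: 1.126 × 10^2 mm.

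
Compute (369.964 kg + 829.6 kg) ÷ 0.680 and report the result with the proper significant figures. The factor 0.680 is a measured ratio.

369.964 kg + 829.6 kg = 1199.564 kg; the sum is limited to 1 decimal place (5 s.f.).
Carrying full precision, 1199.564 ÷ 0.680 = 1764.06470588… kg; 0.680 has 3 s.f., so the result keeps min(5, 3) = 3 s.f.
Rounded to 3 significant figures: 1.76 × 10^3 kg.

1.76 × 10^3 kg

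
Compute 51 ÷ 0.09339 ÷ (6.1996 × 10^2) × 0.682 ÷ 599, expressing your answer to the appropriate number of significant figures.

51 ÷ 0.09339 ÷ (6.1996 × 10^2) × 0.682 ÷ 599 = 0.00100291397588…
Multiplication/division keeps the fewest significant figures: 51 → 2 s.f., 0.09339 → 4 s.f., 6.1996 × 10^2 → 5 s.f., 0.682 → 3 s.f., 599 → 3 s.f.; limit is 2.
Rounded to 2 significant figures: 0.0010.

0.0010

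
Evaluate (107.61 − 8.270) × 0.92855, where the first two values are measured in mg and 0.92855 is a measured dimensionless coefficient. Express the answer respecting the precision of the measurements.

107.61 mg − 8.270 mg = 99.340 mg; the difference is limited to 2 decimal places (4 s.f.).
Carrying full precision, 99.340 × 0.92855 = 92.242157 mg; 0.92855 has 5 s.f., so the result keeps min(4, 5) = 4 s.f.
Rounded to 4 significant figures: 92.24 mg.

92.24 mg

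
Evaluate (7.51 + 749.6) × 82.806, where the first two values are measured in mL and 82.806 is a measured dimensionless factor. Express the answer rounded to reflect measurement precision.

7.51 mL + 749.6 mL = 757.11 mL; the sum is limited to 1 decimal place (4 s.f.).
Carrying full precision, 757.11 × 82.806 = 62693.25066 mL; 82.806 has 5 s.f., so the result keeps min(4, 5) = 4 s.f.
Rounded to 4 significant figures: 6.269 × 10^4 mL.

6.269 × 10^4 mL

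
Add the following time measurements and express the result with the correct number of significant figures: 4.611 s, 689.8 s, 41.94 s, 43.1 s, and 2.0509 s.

4.611 s + 689.8 s + 41.94 s + 43.1 s + 2.0509 s = 781.5019 s.
Addition/subtraction keeps the fewest decimal places: 4.611 → 3 decimal places, 689.8 → 1 decimal place, 41.94 → 2 decimal places, 43.1 → 1 decimal place, 2.0509 → 4 decimal places; limit is 1.
Rounded to 1 decimal place: 781.5 s.

781.5 s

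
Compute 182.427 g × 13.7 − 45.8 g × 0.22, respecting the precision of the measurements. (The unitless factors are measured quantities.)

182.427 × 13.7 = 2499.2499 → 2.50 × 10³ g (3 s.f., last digit at the 10^1 place).
45.8 × 0.22 = 10.076 → 10. g (2 s.f., last digit at the 10^0 place).
Difference: 2489.1739 g; keep the coarser place, 10^1.
Result: 2.49 × 10³ g.

2.49 × 10³ g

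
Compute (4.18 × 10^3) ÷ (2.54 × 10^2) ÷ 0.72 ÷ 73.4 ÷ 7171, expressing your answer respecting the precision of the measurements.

4.3 × 10^-5

(4.18 × 10^3) ÷ (2.54 × 10^2) ÷ 0.72 ÷ 73.4 ÷ 7171 = 0.000043424445979…
Multiplication/division keeps the fewest significant figures: 4.18 × 10^3 → 3 s.f., 2.54 × 10^2 → 3 s.f., 0.72 → 2 s.f., 73.4 → 3 s.f., 7171 → 4 s.f.; limit is 2.
Rounded to 2 significant figures: 4.3 × 10^-5.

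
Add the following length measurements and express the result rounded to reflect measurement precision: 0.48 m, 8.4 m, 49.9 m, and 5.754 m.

64.5 m

0.48 m + 8.4 m + 49.9 m + 5.754 m = 64.534 m.
Addition/subtraction keeps the fewest decimal places: 0.48 → 2 decimal places, 8.4 → 1 decimal place, 49.9 → 1 decimal place, 5.754 → 3 decimal places; limit is 1.
Rounded to 1 decimal place: 64.5 m.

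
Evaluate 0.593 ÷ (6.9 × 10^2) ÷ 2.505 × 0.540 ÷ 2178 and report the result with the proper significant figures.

8.5 × 10^-8

0.593 ÷ (6.9 × 10^2) ÷ 2.505 × 0.540 ÷ 2178 = 8.50616410011 × 10^-8…
Multiplication/division keeps the fewest significant figures: 0.593 → 3 s.f., 6.9 × 10^2 → 2 s.f., 2.505 → 4 s.f., 0.540 → 3 s.f., 2178 → 4 s.f.; limit is 2.
Rounded to 2 significant figures: 8.5 × 10^-8.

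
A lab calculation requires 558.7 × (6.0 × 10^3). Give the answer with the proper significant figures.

3.4 × 10^6

558.7 × (6.0 × 10^3) = 3352200
Multiplication/division keeps the fewest significant figures: 558.7 → 4 s.f., 6.0 × 10^3 → 2 s.f.; limit is 2.
Rounded to 2 significant figures: 3.4 × 10^6.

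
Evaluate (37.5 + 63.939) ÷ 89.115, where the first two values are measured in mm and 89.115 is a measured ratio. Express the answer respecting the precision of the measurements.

1.138 mm

37.5 mm + 63.939 mm = 101.439 mm; the sum is limited to 1 decimal place (4 s.f.).
Carrying full precision, 101.439 ÷ 89.115 = 1.13829321663… mm; 89.115 has 5 s.f., so the result keeps min(4, 5) = 4 s.f.
Rounded to 4 significant figures: 1.138 mm.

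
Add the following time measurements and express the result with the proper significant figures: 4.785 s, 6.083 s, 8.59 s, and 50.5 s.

4.785 s + 6.083 s + 8.59 s + 50.5 s = 69.958 s.
Addition/subtraction keeps the fewest decimal places: 4.785 → 3 decimal places, 6.083 → 3 decimal places, 8.59 → 2 decimal places, 50.5 → 1 decimal place; limit is 1.
Rounded to 1 decimal place: 70.0 s.

70.0 s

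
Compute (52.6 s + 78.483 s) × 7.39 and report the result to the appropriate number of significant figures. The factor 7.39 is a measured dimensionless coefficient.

969 s

52.6 s + 78.483 s = 131.083 s; the sum is limited to 1 decimal place (4 s.f.).
Carrying full precision, 131.083 × 7.39 = 968.70337 s; 7.39 has 3 s.f., so the result keeps min(4, 3) = 3 s.f.
Rounded to 3 significant figures: 969 s.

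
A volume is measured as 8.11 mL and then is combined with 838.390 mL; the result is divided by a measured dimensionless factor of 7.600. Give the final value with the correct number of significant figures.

8.11 mL + 838.390 mL = 846.500 mL; the sum is limited to 2 decimal places (5 s.f.).
Carrying full precision, 846.500 ÷ 7.600 = 111.381578947… mL; 7.600 has 4 s.f., so the result keeps min(5, 4) = 4 s.f.
Rounded to 4 significant figures: 111.4 mL.

111.4 mL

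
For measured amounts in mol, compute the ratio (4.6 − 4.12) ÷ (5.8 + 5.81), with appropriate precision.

4 × 10^-2

4.6 − 4.12 = 0.48, limited to 1 d.p. → 1 s.f.; 5.8 + 5.81 = 11.61, limited to 1 d.p. → 3 s.f.
Carrying full precision, 0.48 ÷ 11.61 = 0.0413436692506…; keep min(1, 3) = 1 s.f.
Rounded to 1 significant figure: 4 × 10^-2.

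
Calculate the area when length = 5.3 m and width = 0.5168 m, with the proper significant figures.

area = 5.3 m × 0.5168 m = 2.73904 m².
5.3 has 2 significant figures; 0.5168 has 4.
Division/multiplication keeps the fewest: 2 significant figures.
Rounded: 2.7 m².

2.7 m²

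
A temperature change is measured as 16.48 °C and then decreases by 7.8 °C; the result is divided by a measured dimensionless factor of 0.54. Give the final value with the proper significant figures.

16.48 °C − 7.8 °C = 8.68 °C; the difference is limited to 1 decimal place (2 s.f.).
Carrying full precision, 8.68 ÷ 0.54 = 16.0740740741… °C; 0.54 has 2 s.f., so the result keeps min(2, 2) = 2 s.f.
Rounded to 2 significant figures: 16 °C.

16 °C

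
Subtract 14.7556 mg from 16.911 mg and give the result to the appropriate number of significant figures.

16.911 mg − 14.7556 mg = 2.1554 mg.
Addition/subtraction keeps the fewest decimal places: 16.911 → 3 decimal places, 14.7556 → 4 decimal places; limit is 3.
Rounded to 3 decimal places: 2.155 mg.

2.155 mg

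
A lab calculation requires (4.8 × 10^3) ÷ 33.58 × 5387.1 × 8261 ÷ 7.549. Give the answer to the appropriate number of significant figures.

(4.8 × 10^3) ÷ 33.58 × 5387.1 × 8261 ÷ 7.549 = 842672419.407…
Multiplication/division keeps the fewest significant figures: 4.8 × 10^3 → 2 s.f., 33.58 → 4 s.f., 5387.1 → 5 s.f., 8261 → 4 s.f., 7.549 → 4 s.f.; limit is 2.
Rounded to 2 significant figures: 8.4 × 10^8.

8.4 × 10^8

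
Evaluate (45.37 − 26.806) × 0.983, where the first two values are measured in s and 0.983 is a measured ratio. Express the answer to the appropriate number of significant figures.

45.37 s − 26.806 s = 18.564 s; the difference is limited to 2 decimal places (4 s.f.).
Carrying full precision, 18.564 × 0.983 = 18.248412 s; 0.983 has 3 s.f., so the result keeps min(4, 3) = 3 s.f.
Rounded to 3 significant figures: 18.2 s.

18.2 s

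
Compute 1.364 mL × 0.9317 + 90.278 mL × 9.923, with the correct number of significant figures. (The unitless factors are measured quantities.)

897.1 mL

1.364 × 0.9317 = 1.2708388 → 1.271 mL (4 s.f., last digit at the 10^-3 place).
90.278 × 9.923 = 895.828594 → 895.8 mL (4 s.f., last digit at the 10^-1 place).
Sum: 897.0994328 mL; keep the coarser place, 10^-1.
Result: 897.1 mL.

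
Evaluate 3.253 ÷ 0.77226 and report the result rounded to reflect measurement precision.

4.212

3.253 ÷ 0.77226 = 4.21231191568…
Multiplication/division keeps the fewest significant figures: 3.253 → 4 s.f., 0.77226 → 5 s.f.; limit is 4.
Rounded to 4 significant figures: 4.212.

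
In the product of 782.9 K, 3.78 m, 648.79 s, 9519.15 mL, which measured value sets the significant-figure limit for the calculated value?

782.9 K → 4 s.f.; 3.78 m → 3 s.f.; 648.79 s → 5 s.f.; 9519.15 mL → 6 s.f.
The fewest is 3 significant figures, from 3.78 m.

3.78 m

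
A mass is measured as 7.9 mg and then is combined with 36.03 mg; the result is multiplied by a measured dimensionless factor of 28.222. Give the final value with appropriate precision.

7.9 mg + 36.03 mg = 43.93 mg; the sum is limited to 1 decimal place (3 s.f.).
Carrying full precision, 43.93 × 28.222 = 1239.79246 mg; 28.222 has 5 s.f., so the result keeps min(3, 5) = 3 s.f.
Rounded to 3 significant figures: 1.24 × 10^3 mg.

1.24 × 10^3 mg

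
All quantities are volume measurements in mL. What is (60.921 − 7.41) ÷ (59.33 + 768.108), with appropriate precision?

60.921 − 7.41 = 53.511, limited to 2 d.p. → 4 s.f.; 59.33 + 768.108 = 827.438, limited to 2 d.p. → 5 s.f.
Carrying full precision, 53.511 ÷ 827.438 = 0.0646707064457…; keep min(4, 5) = 4 s.f.
Rounded to 4 significant figures: 0.06467.

0.06467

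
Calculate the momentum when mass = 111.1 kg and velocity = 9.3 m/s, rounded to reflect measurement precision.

momentum = 111.1 kg × 9.3 m/s = 1033.23 kg·m/s.
111.1 has 4 significant figures; 9.3 has 2.
Division/multiplication keeps the fewest: 2 significant figures.
Rounded: 1.0 × 10^3 kg·m/s.

1.0 × 10^3 kg·m/s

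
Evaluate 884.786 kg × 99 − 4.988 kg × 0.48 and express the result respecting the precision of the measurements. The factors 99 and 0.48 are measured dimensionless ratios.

8.8 × 10⁴ kg

884.786 × 99 = 87593.814 → 8.8 × 10⁴ kg (2 s.f., last digit at the 10^3 place).
4.988 × 0.48 = 2.39424 → 2.4 kg (2 s.f., last digit at the 10^-1 place).
Difference: 87591.41976 kg; keep the coarser place, 10^3.
Result: 8.8 × 10⁴ kg.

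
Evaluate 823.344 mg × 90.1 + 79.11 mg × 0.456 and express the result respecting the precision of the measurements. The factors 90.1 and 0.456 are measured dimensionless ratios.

7.42 × 10^4 mg

823.344 × 90.1 = 74183.2944 → 7.42 × 10^4 mg (3 s.f., last digit at the 10^2 place).
79.11 × 0.456 = 36.07416 → 36.1 mg (3 s.f., last digit at the 10^-1 place).
Sum: 74219.36856 mg; keep the coarser place, 10^2.
Result: 7.42 × 10^4 mg.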